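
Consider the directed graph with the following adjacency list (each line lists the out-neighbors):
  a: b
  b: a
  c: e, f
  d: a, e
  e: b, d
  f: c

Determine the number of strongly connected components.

3

{c, f} are all mutually reachable — one SCC of size 2.
{a, b} are all mutually reachable — one SCC of size 2.
{d, e} are all mutually reachable — one SCC of size 2.
That gives 3 strongly connected components.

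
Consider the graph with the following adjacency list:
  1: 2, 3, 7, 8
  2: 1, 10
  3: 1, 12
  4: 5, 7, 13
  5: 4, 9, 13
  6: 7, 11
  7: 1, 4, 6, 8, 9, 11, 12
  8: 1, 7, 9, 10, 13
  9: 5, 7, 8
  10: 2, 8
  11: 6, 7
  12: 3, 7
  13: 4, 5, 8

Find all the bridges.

none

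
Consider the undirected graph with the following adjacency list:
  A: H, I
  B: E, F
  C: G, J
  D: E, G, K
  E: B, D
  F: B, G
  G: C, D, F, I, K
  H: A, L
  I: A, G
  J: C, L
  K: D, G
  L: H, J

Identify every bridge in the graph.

The edges on the cycle G-C-J-L-H-A-I-G are not bridges since each lies on that cycle.
Every edge lies on some cycle, so there are no bridges.

none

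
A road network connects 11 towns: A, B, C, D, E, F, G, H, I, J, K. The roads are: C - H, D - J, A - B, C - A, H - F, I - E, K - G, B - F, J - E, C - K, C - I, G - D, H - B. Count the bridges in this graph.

0

The edges on the cycle C-K-G-D-J-E-I-C are not bridges since each lies on that cycle.
Every edge lies on some cycle, so there are no bridges.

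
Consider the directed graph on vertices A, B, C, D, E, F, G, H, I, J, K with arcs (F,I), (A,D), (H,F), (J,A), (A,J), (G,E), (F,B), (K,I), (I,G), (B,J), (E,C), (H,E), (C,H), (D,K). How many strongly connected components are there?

1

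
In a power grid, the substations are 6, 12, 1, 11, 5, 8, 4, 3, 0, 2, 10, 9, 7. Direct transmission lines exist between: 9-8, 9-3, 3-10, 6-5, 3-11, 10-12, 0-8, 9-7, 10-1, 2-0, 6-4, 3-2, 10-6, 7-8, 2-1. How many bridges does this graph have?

5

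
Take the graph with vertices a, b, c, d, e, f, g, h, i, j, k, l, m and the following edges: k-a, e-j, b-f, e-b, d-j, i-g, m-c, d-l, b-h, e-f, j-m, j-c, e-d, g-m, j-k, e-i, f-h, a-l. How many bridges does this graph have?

The edges on the cycle e-i-g-m-c-j-e are not bridges since each lies on that cycle.
Every edge lies on some cycle, so there are no bridges.

0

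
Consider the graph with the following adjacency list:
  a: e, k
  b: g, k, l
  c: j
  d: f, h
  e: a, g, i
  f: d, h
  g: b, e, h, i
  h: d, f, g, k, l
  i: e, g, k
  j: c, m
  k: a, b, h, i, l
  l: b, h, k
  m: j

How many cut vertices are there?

2

Removing h increases the component count from 2 to 3, so h is a cut vertex.
Removing j increases the component count from 2 to 3, so j is a cut vertex.
By contrast removing a leaves 2 components; it is not a cut vertex. No other vertex is a cut vertex either.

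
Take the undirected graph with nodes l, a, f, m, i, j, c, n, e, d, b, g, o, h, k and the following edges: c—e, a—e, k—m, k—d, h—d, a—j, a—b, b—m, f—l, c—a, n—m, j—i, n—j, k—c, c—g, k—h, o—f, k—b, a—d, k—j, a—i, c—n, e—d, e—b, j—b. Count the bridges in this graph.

The edges on the cycle c-a-e-c are not bridges since each lies on that cycle.
But removing f—l disconnects f from l; removing o—f disconnects o from f; removing c—g disconnects c from g — these are bridges.
That makes 3 bridges.

3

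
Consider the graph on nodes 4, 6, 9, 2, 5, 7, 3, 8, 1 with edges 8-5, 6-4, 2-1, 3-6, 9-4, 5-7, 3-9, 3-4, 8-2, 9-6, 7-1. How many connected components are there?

2

Starting from 3 we can reach 3, 4, 6, 9. That is one component of size 4.
Starting from 1 we can reach 1, 2, 5, 7, 8. That is one component of size 5.
Total: 2 components.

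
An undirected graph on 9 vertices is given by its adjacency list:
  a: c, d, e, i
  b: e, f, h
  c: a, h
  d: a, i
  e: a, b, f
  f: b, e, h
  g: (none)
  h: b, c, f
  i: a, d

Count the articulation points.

1

Removing a increases the component count from 2 to 3, so a is a cut vertex.
By contrast removing h leaves 2 components; it is not a cut vertex. No other vertex is a cut vertex either.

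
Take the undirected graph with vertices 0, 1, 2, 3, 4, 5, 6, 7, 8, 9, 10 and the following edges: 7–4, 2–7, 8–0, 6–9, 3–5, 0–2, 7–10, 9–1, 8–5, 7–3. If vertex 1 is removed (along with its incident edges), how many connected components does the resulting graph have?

With 1 gone, the remaining components are: {6, 9}; {0, 2, 3, 4, 5, 7, 8, 10}.
That is 2 components.

2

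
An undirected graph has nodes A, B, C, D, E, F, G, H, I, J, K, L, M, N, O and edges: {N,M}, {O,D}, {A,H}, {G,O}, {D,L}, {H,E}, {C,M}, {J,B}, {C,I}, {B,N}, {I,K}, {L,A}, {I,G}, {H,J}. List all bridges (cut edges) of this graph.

E-H, I-K

The edges on the cycle C-I-G-O-D-L-A-H-J-B-N-M-C are not bridges since each lies on that cycle.
But removing E—H disconnects E from H; removing I—K disconnects I from K — these are bridges.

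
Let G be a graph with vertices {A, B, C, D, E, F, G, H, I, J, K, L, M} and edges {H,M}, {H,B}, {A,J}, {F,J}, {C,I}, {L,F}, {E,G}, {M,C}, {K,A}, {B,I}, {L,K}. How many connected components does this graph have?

D is isolated — a component by itself.
Starting from E we can reach E, G. That is one component of size 2.
Starting from A we can reach A, F, J, K, L. That is one component of size 5.
Starting from B we can reach B, C, H, I, M. That is one component of size 5.
Total: 4 components.

4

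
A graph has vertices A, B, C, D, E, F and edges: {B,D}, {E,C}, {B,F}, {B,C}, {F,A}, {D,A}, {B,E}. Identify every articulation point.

B

Removing B increases the component count from 1 to 2, so B is a cut vertex.
By contrast removing D leaves 1 component; it is not a cut vertex. No other vertex is a cut vertex either.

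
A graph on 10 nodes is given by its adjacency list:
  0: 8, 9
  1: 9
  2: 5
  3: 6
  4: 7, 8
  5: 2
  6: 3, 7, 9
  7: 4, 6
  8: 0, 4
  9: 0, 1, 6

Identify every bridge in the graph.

1-9, 2-5, 3-6

The edges on the cycle 0-8-4-7-6-9-0 are not bridges since each lies on that cycle.
But removing 5-2 disconnects 5 from 2; removing 6-3 disconnects 6 from 3; removing 9-1 disconnects 9 from 1 — these are bridges.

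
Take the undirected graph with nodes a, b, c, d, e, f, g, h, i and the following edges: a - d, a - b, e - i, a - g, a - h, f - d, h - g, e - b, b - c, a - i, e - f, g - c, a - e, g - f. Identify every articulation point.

none

Removing b, for instance, still leaves 1 component. No single vertex removal increases the component count — the graph has no articulation points.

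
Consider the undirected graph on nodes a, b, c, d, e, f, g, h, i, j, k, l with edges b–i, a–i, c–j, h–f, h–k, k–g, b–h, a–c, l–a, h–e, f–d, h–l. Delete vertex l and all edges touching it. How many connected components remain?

With l gone, the remaining components are: {a, b, c, d, e, f, g, h, i, j, k}.
That is 1 component.

1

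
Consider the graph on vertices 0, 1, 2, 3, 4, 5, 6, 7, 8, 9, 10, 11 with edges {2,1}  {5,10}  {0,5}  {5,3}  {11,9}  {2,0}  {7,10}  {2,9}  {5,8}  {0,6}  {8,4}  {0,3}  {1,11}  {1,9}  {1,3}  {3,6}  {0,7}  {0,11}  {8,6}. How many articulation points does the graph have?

Removing 8 increases the component count from 1 to 2, so 8 is a cut vertex.
By contrast removing 4 leaves 1 component; it is not a cut vertex. No other vertex is a cut vertex either.

1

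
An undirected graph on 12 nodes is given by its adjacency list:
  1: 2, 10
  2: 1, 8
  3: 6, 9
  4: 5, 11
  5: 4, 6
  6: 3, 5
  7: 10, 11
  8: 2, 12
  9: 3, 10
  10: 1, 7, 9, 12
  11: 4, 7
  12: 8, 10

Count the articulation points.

1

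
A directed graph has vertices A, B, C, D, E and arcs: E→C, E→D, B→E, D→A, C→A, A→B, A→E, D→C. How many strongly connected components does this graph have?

{A, B, C, D, E} are all mutually reachable — one SCC of size 5.
That gives 1 strongly connected component.

1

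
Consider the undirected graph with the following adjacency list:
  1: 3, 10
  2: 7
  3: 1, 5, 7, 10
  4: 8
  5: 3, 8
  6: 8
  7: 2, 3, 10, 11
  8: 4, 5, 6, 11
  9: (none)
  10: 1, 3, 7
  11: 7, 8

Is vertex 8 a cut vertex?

Yes

Deleting 8 raises the number of components from 2 to 4, so 8 is a cut vertex.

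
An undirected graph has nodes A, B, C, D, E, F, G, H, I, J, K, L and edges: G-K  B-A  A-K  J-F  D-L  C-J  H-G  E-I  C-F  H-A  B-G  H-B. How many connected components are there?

4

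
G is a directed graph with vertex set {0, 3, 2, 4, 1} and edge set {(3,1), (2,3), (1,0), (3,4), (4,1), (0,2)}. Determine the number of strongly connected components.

{0, 1, 2, 3, 4} are all mutually reachable — one SCC of size 5.
That gives 1 strongly connected component.

1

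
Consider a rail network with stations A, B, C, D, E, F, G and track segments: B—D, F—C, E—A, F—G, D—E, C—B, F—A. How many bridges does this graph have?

1

The edges on the cycle F-C-B-D-E-A-F are not bridges since each lies on that cycle.
But removing F—G disconnects F from G — this is a bridge.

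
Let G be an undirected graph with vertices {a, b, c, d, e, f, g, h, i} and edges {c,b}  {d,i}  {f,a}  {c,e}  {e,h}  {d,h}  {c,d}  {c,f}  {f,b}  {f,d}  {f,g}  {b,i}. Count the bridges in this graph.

The edges on the cycle c-f-b-i-d-c are not bridges since each lies on that cycle.
But removing f–a disconnects f from a; removing f–g disconnects f from g — these are bridges.
That makes 2 bridges.

2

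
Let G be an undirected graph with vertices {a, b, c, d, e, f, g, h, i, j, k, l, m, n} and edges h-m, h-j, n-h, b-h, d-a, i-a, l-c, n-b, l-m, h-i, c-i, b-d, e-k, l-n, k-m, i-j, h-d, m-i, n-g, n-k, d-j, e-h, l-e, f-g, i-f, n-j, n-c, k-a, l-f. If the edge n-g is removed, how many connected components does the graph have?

n and g are still connected via n-l-f-g, so the component count stays at 1.

1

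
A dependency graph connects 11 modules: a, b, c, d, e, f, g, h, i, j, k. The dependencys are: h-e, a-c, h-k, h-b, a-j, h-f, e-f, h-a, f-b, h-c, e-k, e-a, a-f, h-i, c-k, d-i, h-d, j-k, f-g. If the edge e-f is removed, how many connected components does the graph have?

e and f are still connected via e-h-f, so the component count stays at 1.

1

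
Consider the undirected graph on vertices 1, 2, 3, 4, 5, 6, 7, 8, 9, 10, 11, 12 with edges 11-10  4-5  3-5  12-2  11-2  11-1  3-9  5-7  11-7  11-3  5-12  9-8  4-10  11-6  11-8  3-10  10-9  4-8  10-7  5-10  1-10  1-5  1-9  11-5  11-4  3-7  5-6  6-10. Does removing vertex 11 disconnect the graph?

Deleting 11 leaves 1 component (was 1) (its neighbors 1, 2, 3, 4, 5, 6, 7, 8, 10 remain connected to each other), so 11 is not a cut vertex.

No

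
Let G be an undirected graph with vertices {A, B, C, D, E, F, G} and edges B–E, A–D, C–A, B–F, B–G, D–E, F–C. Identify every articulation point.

B

Removing B increases the component count from 1 to 2, so B is a cut vertex.
By contrast removing A leaves 1 component; it is not a cut vertex. No other vertex is a cut vertex either.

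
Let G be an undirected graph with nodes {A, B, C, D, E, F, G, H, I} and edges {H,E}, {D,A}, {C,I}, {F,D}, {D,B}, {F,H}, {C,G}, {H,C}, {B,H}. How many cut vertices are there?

Removing C increases the component count from 1 to 3, so C is a cut vertex.
Removing D increases the component count from 1 to 2, so D is a cut vertex.
Removing H increases the component count from 1 to 3, so H is a cut vertex.
By contrast removing E leaves 1 component; it is not a cut vertex. No other vertex is a cut vertex either.

3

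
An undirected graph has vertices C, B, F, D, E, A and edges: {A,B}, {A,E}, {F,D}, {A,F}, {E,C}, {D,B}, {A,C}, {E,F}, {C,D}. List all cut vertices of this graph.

Removing B, for instance, still leaves 1 component. No single vertex removal increases the component count — the graph has no articulation points.

none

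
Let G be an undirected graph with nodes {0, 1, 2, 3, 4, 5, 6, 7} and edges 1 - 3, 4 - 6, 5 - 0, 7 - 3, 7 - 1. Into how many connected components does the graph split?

4

2 is isolated — a component by itself.
Starting from 0 we can reach 0, 5. That is one component of size 2.
Starting from 4 we can reach 4, 6. That is one component of size 2.
Starting from 1 we can reach 1, 3, 7. That is one component of size 3.
Total: 4 components.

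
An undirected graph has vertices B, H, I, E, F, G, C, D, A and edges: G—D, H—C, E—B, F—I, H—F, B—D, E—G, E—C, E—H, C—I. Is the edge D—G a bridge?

No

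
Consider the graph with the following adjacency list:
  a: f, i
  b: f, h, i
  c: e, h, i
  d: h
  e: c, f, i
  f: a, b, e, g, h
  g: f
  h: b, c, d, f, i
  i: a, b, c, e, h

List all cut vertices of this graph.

f, h

Removing f increases the component count from 1 to 2, so f is a cut vertex.
Removing h increases the component count from 1 to 2, so h is a cut vertex.
By contrast removing a leaves 1 component; it is not a cut vertex. No other vertex is a cut vertex either.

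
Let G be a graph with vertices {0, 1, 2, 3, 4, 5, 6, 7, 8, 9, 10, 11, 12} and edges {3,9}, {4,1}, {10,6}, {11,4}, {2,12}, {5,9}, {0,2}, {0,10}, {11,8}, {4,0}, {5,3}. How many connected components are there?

7 is isolated — a component by itself.
Starting from 3 we can reach 3, 5, 9. That is one component of size 3.
Starting from 0 we can reach 0, 1, 2, 4, 6, 8, 10, 11, 12. That is one component of size 9.
Total: 3 components.

3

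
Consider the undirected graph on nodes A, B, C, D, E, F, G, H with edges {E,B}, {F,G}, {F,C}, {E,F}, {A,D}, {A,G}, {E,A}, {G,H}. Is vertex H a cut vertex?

No

Deleting H leaves 1 component (was 1), so H is not a cut vertex.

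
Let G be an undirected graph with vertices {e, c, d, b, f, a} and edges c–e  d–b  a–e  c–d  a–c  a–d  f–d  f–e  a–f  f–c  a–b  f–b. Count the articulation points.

0

Removing f, for instance, still leaves 1 component. No single vertex removal increases the component count — the graph has no articulation points.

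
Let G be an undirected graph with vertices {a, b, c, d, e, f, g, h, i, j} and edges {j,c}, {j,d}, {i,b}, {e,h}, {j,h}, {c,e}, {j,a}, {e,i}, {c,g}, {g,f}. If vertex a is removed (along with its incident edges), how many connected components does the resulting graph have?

With a gone, the remaining components are: {b, c, d, e, f, g, h, i, j}.
That is 1 component.

1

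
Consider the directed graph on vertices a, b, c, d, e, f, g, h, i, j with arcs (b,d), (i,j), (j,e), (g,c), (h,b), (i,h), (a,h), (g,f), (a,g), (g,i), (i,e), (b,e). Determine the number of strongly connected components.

{a} is an SCC by itself.
{b} is an SCC by itself.
{c} is an SCC by itself.
{h} is an SCC by itself.
{g} is an SCC by itself.
(and 5 more singleton SCCs)
That gives 10 strongly connected components.

10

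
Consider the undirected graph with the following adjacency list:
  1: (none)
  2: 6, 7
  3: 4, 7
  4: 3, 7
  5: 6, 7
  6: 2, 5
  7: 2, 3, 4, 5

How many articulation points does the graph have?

Removing 7 increases the component count from 2 to 3, so 7 is a cut vertex.
By contrast removing 3 leaves 2 components; it is not a cut vertex. No other vertex is a cut vertex either.

1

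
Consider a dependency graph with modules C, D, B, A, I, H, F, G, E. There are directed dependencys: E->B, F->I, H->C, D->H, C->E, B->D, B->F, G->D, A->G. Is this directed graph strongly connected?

No

There is no directed path from G to A, so the graph is not strongly connected.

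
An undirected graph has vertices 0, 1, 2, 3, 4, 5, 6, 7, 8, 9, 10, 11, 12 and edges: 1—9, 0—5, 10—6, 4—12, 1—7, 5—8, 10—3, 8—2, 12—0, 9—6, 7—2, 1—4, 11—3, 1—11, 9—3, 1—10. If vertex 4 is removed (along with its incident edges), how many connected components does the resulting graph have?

1

With 4 gone, the remaining components are: {0, 1, 2, 3, 5, 6, 7, 8, 9, 10, 11, 12}.
That is 1 component.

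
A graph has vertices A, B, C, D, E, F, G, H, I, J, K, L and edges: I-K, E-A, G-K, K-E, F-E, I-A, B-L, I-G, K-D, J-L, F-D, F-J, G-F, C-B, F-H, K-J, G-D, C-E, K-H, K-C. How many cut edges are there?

0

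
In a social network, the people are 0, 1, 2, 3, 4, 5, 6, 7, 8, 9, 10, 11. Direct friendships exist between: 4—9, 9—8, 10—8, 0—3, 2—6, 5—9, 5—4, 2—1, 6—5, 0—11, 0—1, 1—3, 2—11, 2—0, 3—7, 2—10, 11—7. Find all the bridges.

none

The edges on the cycle 2-0-11-2 are not bridges since each lies on that cycle.
Every edge lies on some cycle, so there are no bridges.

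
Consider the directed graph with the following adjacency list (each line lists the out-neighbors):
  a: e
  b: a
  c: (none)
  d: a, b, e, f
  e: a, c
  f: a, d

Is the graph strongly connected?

No

There is no directed path from e to d, so the graph is not strongly connected.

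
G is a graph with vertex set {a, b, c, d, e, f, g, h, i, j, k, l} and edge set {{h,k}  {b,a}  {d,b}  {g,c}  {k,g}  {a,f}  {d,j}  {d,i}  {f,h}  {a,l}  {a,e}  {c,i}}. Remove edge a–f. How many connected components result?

a and f are still connected via a-b-d-i-c-g-k-h-f, so the component count stays at 1.

1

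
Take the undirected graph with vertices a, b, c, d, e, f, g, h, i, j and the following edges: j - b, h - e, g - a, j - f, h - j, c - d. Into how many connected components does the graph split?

4

i is isolated — a component by itself.
Starting from a we can reach a, g. That is one component of size 2.
Starting from c we can reach c, d. That is one component of size 2.
Starting from b we can reach b, e, f, h, j. That is one component of size 5.
Total: 4 components.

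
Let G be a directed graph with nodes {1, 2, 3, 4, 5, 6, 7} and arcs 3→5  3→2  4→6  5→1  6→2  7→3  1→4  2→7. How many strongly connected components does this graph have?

1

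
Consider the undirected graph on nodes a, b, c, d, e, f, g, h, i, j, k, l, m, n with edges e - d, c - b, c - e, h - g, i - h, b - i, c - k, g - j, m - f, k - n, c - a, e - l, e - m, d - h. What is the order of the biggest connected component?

Starting from a we can reach a, b, c, d, e, f, g, h, i, j, k, l, m, n. That is one component of size 14.
The largest has 14 vertices.

14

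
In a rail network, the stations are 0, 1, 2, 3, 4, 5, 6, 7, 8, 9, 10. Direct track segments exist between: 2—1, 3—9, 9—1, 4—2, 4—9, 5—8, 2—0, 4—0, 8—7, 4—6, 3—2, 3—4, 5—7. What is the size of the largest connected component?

7

10 is isolated — a component by itself.
Starting from 5 we can reach 5, 7, 8. That is one component of size 3.
Starting from 0 we can reach 0, 1, 2, 3, 4, 6, 9. That is one component of size 7.
The largest has 7 vertices.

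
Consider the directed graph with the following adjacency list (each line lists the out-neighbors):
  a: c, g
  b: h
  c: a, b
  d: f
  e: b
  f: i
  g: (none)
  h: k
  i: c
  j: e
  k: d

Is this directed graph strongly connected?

There is no directed path from h to e, so the graph is not strongly connected.

No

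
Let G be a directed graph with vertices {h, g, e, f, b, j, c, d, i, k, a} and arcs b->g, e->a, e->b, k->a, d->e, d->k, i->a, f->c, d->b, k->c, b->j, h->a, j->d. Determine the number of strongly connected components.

8

{b, d, e, j} are all mutually reachable — one SCC of size 4.
{a} is an SCC by itself.
{g} is an SCC by itself.
{h} is an SCC by itself.
{c} is an SCC by itself.
(and 3 more singleton SCCs)
That gives 8 strongly connected components.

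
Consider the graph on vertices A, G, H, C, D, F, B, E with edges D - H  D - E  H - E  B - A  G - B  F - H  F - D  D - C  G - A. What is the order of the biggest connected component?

5

Starting from A we can reach A, B, G. That is one component of size 3.
Starting from C we can reach C, D, E, F, H. That is one component of size 5.
The largest has 5 vertices.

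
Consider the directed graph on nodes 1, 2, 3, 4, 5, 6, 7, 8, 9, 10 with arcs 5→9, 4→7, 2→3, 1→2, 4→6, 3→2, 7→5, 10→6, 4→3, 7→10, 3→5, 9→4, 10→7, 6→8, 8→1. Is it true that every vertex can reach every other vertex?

Yes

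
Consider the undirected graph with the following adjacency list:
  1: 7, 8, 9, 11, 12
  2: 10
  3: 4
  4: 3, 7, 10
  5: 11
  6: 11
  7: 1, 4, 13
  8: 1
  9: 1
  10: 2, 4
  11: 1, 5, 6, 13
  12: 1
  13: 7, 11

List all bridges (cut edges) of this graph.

1-12, 1-8, 1-9, 10-2, 10-4, 11-5, 11-6, 3-4, 4-7

The edges on the cycle 11-1-7-13-11 are not bridges since each lies on that cycle.
But removing 4-3 disconnects 4 from 3; removing 11-6 disconnects 11 from 6; removing 4-10 disconnects 4 from 10; removing 7-4 disconnects 7 from 4 — these are bridges.
In total 9 edges are bridges.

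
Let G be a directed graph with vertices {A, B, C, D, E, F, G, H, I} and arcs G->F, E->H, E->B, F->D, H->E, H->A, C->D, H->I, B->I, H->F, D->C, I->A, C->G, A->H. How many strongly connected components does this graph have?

{A, B, E, H, I} are all mutually reachable — one SCC of size 5.
{C, D, F, G} are all mutually reachable — one SCC of size 4.
That gives 2 strongly connected components.

2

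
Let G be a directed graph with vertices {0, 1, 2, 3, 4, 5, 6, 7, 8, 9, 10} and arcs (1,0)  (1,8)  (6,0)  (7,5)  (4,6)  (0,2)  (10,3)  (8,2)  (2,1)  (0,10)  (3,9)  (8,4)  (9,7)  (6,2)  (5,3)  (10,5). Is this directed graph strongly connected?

There is no directed path from 10 to 8, so the graph is not strongly connected.

No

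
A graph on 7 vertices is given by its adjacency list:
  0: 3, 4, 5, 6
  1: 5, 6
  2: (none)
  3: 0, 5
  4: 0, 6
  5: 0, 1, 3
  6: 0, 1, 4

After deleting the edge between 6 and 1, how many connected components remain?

2

6 and 1 are still connected via 6-0-5-1, so the component count stays at 2.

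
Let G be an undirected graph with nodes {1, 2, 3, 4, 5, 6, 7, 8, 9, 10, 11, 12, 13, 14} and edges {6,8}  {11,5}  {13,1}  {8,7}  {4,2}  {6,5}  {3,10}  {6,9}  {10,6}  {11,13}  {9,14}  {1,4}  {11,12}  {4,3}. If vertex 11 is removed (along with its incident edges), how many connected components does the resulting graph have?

With 11 gone, the remaining components are: {12}; {1, 2, 3, 4, 5, 6, 7, 8, 9, 10, 13, 14}.
That is 2 components.

2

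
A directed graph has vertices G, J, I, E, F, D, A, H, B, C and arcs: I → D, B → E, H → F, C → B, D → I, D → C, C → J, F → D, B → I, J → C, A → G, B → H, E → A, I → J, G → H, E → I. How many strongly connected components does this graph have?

{A, B, C, D, E, F, G, H, I, J} are all mutually reachable — one SCC of size 10.
That gives 1 strongly connected component.

1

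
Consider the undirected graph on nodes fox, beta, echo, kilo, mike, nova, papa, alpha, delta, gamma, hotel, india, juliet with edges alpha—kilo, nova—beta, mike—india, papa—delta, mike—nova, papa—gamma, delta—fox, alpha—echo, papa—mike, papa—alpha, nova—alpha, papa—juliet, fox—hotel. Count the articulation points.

Removing fox increases the component count from 1 to 2, so fox is a cut vertex.
Removing mike increases the component count from 1 to 2, so mike is a cut vertex.
Removing nova increases the component count from 1 to 2, so nova is a cut vertex.
Likewise papa, alpha, delta are cut vertices.
By contrast removing gamma leaves 1 component; it is not a cut vertex. No other vertex is a cut vertex either.

6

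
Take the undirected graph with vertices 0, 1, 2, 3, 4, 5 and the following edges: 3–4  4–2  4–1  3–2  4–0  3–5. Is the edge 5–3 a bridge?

Removing 5–3 leaves no path between 5 and 3: the component count goes from 1 to 2. So it is a bridge.

Yes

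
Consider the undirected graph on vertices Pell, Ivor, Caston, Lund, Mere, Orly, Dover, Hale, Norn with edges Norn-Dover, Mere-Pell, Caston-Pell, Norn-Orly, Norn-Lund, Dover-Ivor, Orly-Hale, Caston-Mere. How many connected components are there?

Starting from Mere we can reach Mere, Pell, Caston. That is one component of size 3.
Starting from Hale we can reach Hale, Ivor, Lund, Norn, Orly, Dover. That is one component of size 6.
Total: 2 components.

2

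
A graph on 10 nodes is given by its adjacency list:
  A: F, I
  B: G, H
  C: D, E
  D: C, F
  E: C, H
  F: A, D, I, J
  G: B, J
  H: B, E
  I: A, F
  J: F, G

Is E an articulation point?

No

Deleting E leaves 1 component (was 1) (its neighbors C, H remain connected to each other), so E is not a cut vertex.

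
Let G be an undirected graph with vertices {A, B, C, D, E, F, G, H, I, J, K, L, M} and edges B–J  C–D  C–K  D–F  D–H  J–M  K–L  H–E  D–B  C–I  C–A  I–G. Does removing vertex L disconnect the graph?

Deleting L leaves 1 component (was 1), so L is not a cut vertex.

No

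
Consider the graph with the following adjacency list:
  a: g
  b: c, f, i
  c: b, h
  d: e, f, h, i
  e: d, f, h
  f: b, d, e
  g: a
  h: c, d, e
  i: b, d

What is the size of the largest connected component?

Starting from a we can reach a, g. That is one component of size 2.
Starting from b we can reach b, c, d, e, f, h, i. That is one component of size 7.
The largest has 7 vertices.

7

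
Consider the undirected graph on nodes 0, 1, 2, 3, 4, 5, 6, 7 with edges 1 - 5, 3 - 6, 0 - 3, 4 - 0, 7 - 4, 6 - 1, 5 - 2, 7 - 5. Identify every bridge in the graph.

The edges on the cycle 7-4-0-3-6-1-5-7 are not bridges since each lies on that cycle.
But removing 5 - 2 disconnects 5 from 2 — this is a bridge.

2-5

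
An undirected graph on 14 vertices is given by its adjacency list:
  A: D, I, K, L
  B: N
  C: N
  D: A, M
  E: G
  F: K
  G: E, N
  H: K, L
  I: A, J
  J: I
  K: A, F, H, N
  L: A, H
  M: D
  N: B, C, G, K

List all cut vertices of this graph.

A, D, G, I, K, N

Removing A increases the component count from 1 to 3, so A is a cut vertex.
Removing D increases the component count from 1 to 2, so D is a cut vertex.
Removing G increases the component count from 1 to 2, so G is a cut vertex.
Likewise I, K, N are cut vertices.
By contrast removing M leaves 1 component; it is not a cut vertex. No other vertex is a cut vertex either.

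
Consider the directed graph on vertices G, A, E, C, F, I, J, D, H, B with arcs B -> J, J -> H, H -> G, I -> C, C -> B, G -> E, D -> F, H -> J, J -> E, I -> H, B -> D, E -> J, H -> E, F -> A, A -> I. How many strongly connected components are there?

2

{A, B, C, D, F, I} are all mutually reachable — one SCC of size 6.
{E, G, H, J} are all mutually reachable — one SCC of size 4.
That gives 2 strongly connected components.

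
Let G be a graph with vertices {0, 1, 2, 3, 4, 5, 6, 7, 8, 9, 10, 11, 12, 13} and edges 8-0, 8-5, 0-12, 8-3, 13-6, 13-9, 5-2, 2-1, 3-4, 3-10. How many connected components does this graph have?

7 is isolated — a component by itself.
11 is isolated — a component by itself.
Starting from 6 we can reach 6, 9, 13. That is one component of size 3.
Starting from 0 we can reach 0, 1, 2, 3, 4, 5, 8, 10, 12. That is one component of size 9.
Total: 4 components.

4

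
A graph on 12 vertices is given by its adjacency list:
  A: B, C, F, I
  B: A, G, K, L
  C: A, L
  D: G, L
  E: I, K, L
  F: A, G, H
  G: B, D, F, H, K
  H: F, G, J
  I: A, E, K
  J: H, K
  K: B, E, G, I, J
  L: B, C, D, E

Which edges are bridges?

The edges on the cycle G-B-L-D-G are not bridges since each lies on that cycle.
Every edge lies on some cycle, so there are no bridges.

none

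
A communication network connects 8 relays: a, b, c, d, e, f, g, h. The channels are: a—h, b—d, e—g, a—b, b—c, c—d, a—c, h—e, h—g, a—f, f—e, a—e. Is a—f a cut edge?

No

After removing a—f, the path a-e-f still connects them, so the edge is not a bridge.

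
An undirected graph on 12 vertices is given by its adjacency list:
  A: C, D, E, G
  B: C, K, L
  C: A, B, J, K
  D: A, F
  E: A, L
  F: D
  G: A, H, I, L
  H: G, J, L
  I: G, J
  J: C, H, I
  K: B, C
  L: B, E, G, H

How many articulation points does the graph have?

2

Removing A increases the component count from 1 to 2, so A is a cut vertex.
Removing D increases the component count from 1 to 2, so D is a cut vertex.
By contrast removing K leaves 1 component; it is not a cut vertex. No other vertex is a cut vertex either.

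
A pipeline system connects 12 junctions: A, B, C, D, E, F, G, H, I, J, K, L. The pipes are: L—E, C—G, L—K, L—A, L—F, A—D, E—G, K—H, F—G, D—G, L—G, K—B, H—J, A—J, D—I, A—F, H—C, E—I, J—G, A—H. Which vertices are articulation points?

K

Removing K increases the component count from 1 to 2, so K is a cut vertex.
By contrast removing L leaves 1 component; it is not a cut vertex. No other vertex is a cut vertex either.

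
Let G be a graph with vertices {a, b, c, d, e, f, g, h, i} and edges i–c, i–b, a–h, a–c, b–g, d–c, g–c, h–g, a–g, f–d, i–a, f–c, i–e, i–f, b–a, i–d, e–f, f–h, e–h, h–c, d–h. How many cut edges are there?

The edges on the cycle i-b-g-c-f-i are not bridges since each lies on that cycle.
Every edge lies on some cycle, so there are no bridges.

0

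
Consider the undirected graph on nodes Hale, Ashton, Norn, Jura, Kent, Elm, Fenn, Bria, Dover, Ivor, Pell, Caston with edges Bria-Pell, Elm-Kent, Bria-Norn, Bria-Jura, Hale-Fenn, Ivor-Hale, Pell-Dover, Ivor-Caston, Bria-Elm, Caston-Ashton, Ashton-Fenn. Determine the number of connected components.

2

Starting from Fenn we can reach Fenn, Hale, Ivor, Ashton, Caston. That is one component of size 5.
Starting from Elm we can reach Elm, Bria, Jura, Kent, Norn, Pell, Dover. That is one component of size 7.
Total: 2 components.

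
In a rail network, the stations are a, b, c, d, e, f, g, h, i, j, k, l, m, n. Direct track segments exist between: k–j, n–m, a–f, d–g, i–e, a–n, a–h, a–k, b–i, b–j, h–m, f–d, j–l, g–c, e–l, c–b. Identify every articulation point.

Removing a increases the component count from 1 to 2, so a is a cut vertex.
By contrast removing j leaves 1 component; it is not a cut vertex. No other vertex is a cut vertex either.

a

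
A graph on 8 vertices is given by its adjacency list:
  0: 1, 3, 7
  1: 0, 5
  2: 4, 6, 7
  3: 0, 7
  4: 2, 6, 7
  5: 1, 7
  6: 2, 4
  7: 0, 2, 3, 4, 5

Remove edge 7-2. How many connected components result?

1

7 and 2 are still connected via 7-4-2, so the component count stays at 1.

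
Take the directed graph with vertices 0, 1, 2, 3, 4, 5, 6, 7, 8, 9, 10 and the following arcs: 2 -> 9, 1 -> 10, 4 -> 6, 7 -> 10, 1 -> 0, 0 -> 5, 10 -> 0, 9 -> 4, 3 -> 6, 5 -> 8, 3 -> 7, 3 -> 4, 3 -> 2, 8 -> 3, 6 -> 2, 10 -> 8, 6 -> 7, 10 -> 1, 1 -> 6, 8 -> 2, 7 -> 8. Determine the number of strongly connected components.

1

{0, 1, 2, 3, 4, 5, 6, 7, 8, 9, 10} are all mutually reachable — one SCC of size 11.
That gives 1 strongly connected component.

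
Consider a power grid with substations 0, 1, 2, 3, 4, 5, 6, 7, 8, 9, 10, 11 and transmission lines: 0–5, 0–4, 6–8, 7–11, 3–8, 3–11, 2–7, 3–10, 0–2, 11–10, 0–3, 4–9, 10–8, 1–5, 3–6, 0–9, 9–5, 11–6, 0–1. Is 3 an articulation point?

No

Deleting 3 leaves 1 component (was 1) (its neighbors 0, 6, 8, 10, 11 remain connected to each other), so 3 is not a cut vertex.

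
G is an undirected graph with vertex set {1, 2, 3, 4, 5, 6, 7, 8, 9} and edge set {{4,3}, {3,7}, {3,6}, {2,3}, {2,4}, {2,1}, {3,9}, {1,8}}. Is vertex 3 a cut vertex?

Yes

Deleting 3 raises the number of components from 2 to 5, so 3 is a cut vertex.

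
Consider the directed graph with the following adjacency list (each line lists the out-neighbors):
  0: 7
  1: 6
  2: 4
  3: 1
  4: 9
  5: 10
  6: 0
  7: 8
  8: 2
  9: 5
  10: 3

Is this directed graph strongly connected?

Yes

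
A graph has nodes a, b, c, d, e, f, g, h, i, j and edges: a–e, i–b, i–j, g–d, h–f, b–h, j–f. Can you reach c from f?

No

The component containing f is {b, f, h, i, j}, and c is not in it.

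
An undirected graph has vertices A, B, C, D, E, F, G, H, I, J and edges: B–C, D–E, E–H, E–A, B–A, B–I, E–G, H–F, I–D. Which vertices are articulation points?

Removing B increases the component count from 2 to 3, so B is a cut vertex.
Removing E increases the component count from 2 to 4, so E is a cut vertex.
Removing H increases the component count from 2 to 3, so H is a cut vertex.
By contrast removing D leaves 2 components; it is not a cut vertex. No other vertex is a cut vertex either.

B, E, H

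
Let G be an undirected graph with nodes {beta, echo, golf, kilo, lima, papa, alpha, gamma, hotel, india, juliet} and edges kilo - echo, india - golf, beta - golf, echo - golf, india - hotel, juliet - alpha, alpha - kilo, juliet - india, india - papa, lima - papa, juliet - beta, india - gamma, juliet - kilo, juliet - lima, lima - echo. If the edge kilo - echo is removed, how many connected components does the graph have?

kilo and echo are still connected via kilo-juliet-lima-echo, so the component count stays at 1.

1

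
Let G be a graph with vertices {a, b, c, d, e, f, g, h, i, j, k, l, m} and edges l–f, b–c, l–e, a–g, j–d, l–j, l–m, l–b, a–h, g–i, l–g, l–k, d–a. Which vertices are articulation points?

a, b, g, l

Removing a increases the component count from 1 to 2, so a is a cut vertex.
Removing b increases the component count from 1 to 2, so b is a cut vertex.
Removing g increases the component count from 1 to 2, so g is a cut vertex.
Likewise l is a cut vertex.
By contrast removing k leaves 1 component; it is not a cut vertex. No other vertex is a cut vertex either.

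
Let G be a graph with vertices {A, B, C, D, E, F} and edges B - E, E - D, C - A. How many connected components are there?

3

F is isolated — a component by itself.
Starting from A we can reach A, C. That is one component of size 2.
Starting from B we can reach B, D, E. That is one component of size 3.
Total: 3 components.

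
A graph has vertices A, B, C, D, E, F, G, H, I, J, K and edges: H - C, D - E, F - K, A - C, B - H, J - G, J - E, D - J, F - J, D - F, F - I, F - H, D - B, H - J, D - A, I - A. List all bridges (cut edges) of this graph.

F-K, G-J

The edges on the cycle D-F-I-A-C-H-B-D are not bridges since each lies on that cycle.
But removing G - J disconnects G from J; removing F - K disconnects F from K — these are bridges.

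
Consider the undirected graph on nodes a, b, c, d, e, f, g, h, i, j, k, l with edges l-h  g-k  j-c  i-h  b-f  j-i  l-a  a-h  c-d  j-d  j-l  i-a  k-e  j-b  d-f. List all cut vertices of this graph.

Removing j increases the component count from 2 to 3, so j is a cut vertex.
Removing k increases the component count from 2 to 3, so k is a cut vertex.
By contrast removing h leaves 2 components; it is not a cut vertex. No other vertex is a cut vertex either.

j, k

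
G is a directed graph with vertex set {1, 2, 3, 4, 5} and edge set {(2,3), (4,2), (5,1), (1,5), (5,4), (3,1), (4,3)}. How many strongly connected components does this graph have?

{1, 2, 3, 4, 5} are all mutually reachable — one SCC of size 5.
That gives 1 strongly connected component.

1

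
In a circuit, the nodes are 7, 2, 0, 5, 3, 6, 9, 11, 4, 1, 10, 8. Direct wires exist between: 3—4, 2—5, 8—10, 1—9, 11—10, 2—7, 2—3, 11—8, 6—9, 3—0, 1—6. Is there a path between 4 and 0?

From 4 we can reach 0, 2, 3, 4, 5, 7, which includes 0.

Yes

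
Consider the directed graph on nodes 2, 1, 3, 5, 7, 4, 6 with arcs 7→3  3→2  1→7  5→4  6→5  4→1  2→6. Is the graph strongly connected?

From 1 we can reach every vertex (1, 2, 3, 4, 5, 6, 7), and every vertex can reach 1 (1, 2, 3, 4, 5, 6, 7). So the whole graph is one strongly connected component.

Yes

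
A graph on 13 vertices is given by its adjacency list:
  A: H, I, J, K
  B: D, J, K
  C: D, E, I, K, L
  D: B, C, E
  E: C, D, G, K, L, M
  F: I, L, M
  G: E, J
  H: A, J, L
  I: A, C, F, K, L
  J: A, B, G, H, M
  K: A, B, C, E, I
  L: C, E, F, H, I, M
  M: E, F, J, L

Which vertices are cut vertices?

none

Removing L, for instance, still leaves 1 component. No single vertex removal increases the component count — the graph has no articulation points.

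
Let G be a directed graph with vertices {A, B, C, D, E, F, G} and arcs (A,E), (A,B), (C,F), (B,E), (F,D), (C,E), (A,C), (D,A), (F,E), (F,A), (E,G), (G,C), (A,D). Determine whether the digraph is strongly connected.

Yes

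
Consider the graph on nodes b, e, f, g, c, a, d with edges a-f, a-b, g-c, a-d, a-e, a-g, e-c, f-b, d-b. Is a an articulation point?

Yes

Deleting a raises the number of components from 1 to 2, so a is a cut vertex.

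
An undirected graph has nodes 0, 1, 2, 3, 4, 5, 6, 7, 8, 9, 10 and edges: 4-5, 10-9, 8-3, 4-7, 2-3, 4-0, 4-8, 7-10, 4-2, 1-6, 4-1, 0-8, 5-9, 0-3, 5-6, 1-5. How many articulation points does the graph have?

1

Removing 4 increases the component count from 1 to 2, so 4 is a cut vertex.
By contrast removing 0 leaves 1 component; it is not a cut vertex. No other vertex is a cut vertex either.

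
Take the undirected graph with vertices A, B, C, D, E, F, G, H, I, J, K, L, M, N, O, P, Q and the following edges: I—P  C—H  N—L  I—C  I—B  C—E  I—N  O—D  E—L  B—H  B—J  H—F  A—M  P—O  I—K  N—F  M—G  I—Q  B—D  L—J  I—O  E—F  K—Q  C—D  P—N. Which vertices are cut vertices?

I, M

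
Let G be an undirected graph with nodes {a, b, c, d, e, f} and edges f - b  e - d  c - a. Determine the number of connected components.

Starting from d we can reach d, e. That is one component of size 2.
Starting from a we can reach a, c. That is one component of size 2.
Starting from b we can reach b, f. That is one component of size 2.
Total: 3 components.

3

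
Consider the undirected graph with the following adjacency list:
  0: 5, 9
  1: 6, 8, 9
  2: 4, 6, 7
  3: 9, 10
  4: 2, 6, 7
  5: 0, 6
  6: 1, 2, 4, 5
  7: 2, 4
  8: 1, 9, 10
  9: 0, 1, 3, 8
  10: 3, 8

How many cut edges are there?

0

The edges on the cycle 9-3-10-8-9 are not bridges since each lies on that cycle.
Every edge lies on some cycle, so there are no bridges.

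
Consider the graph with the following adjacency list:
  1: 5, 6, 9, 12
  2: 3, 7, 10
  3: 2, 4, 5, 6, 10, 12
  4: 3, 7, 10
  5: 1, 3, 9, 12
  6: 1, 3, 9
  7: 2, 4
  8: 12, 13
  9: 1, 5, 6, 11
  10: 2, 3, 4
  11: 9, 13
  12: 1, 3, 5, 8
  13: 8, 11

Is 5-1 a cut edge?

No

After removing 5-1, the path 5-12-1 still connects them, so the edge is not a bridge.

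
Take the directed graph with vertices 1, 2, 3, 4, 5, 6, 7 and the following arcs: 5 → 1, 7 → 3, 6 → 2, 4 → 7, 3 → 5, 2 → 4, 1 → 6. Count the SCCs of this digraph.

1

{1, 2, 3, 4, 5, 6, 7} are all mutually reachable — one SCC of size 7.
That gives 1 strongly connected component.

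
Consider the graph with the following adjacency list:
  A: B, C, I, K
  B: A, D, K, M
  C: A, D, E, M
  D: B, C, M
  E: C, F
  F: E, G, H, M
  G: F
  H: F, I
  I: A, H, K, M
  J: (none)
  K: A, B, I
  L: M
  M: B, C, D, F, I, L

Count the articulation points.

Removing F increases the component count from 2 to 3, so F is a cut vertex.
Removing M increases the component count from 2 to 3, so M is a cut vertex.
By contrast removing E leaves 2 components; it is not a cut vertex. No other vertex is a cut vertex either.

2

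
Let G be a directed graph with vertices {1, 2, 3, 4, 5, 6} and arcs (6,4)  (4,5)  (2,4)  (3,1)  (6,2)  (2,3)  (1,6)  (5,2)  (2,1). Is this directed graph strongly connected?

From 1 we can reach every vertex (1, 2, 3, 4, 5, 6), and every vertex can reach 1 (1, 2, 3, 4, 5, 6). So the whole graph is one strongly connected component.

Yes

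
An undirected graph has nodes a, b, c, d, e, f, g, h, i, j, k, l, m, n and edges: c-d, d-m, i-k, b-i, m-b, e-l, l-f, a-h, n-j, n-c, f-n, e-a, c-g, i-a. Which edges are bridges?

a-h, c-g, i-k, j-n

The edges on the cycle e-l-f-n-c-d-m-b-i-a-e are not bridges since each lies on that cycle.
But removing g-c disconnects g from c; removing a-h disconnects a from h; removing i-k disconnects i from k; removing n-j disconnects n from j — these are bridges.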